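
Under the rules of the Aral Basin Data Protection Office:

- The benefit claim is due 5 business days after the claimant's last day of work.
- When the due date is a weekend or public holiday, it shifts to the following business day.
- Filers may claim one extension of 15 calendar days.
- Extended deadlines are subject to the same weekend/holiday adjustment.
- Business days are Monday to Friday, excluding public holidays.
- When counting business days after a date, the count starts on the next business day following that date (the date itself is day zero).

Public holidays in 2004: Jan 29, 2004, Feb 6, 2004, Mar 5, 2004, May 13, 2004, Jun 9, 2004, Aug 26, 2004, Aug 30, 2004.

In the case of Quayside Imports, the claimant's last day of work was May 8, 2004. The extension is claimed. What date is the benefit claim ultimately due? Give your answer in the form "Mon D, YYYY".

Jun 1, 2004

Counting 5 business days after May 8, 2004 (skipping weekends and listed holidays) reaches May 17, 2004.
Since May 17, 2004 is a Monday and not a holiday, the date is unchanged.
Applying the 15-calendar-day extension: May 17, 2004 + 15 days = Jun 1, 2004.
Jun 1, 2004 falls on a Tuesday, which is a business day, so no adjustment is needed.
The final due date is Jun 1, 2004.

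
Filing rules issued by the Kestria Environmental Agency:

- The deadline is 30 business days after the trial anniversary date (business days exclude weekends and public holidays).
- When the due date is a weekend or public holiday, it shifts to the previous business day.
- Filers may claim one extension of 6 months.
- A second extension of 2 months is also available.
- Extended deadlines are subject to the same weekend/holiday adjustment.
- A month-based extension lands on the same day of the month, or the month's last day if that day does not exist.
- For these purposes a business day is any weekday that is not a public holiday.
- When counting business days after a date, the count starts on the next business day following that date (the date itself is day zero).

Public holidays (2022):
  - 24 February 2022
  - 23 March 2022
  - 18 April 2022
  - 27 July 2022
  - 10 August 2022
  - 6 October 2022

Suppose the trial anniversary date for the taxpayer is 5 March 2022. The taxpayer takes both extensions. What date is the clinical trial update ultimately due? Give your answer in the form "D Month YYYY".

19 December 2022

Starting the day after 5 March 2022 and counting 30 business days lands on 19 April 2022.
19 April 2022 (Tuesday) is already a business day.
Applying the 6 months extension: 6 months after 19 April 2022 is 19 October 2022.
19 October 2022 is a Wednesday and not a listed holiday, so it stands.
Add 2 months to 19 October 2022: 19 December 2022.
19 December 2022 (Monday) is already a business day.
The final due date is 19 December 2022.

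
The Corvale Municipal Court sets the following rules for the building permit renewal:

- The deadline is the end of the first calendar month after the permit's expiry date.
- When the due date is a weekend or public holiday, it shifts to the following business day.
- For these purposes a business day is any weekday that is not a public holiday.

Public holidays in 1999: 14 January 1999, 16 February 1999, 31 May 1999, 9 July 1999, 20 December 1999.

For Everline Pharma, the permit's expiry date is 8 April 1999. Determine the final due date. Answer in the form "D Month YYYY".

1 month after 8 April 1999 falls in May 1999; the last day of that month is 31 May 1999.
Because 31 May 1999 is a listed holiday, the deadline becomes 1 June 1999 (Tuesday).
Deadline: 1 June 1999.

1 June 1999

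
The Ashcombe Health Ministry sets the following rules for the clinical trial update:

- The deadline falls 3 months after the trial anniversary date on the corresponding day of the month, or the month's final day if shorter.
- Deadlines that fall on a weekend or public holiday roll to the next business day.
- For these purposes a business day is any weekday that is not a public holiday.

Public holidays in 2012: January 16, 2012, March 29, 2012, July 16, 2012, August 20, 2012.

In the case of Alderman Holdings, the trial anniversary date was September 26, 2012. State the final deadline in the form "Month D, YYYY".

December 26, 2012

Moving 3 months forward from September 26, 2012 on the corresponding day gives December 26, 2012.
Since December 26, 2012 is a Wednesday and not a holiday, the date is unchanged.
Final deadline: December 26, 2012.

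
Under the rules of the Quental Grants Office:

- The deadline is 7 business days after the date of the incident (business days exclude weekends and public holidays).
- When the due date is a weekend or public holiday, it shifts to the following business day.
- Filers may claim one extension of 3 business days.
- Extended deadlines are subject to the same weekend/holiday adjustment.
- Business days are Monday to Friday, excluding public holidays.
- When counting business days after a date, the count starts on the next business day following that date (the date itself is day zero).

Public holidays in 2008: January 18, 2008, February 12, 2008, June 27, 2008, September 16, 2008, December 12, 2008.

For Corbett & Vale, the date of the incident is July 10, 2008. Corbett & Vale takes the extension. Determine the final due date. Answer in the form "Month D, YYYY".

Counting 7 business days after July 10, 2008 (skipping weekends and listed holidays) reaches July 21, 2008.
July 21, 2008 is a Monday and not a listed holiday, so it stands.
Applying the 3-business-day extension: 3 business days after July 21, 2008 is July 24, 2008.
Since July 24, 2008 is a Thursday and not a holiday, the date is unchanged.
The final due date is July 24, 2008.

July 24, 2008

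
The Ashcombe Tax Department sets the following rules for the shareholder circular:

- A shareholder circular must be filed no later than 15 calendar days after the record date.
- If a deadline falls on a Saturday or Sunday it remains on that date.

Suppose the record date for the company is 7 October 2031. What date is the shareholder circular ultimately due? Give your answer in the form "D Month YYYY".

22 October 2031

From 7 October 2031, 15 calendar days later is 22 October 2031.
22 October 2031 is a Wednesday; no weekend or holiday adjustment applies.
Deadline: 22 October 2031.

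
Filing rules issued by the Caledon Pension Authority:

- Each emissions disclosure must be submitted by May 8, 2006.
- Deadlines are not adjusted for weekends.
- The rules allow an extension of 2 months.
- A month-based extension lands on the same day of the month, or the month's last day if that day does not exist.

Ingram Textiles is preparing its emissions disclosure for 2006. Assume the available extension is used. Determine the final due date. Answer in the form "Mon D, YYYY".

Jul 8, 2006

Start from the fixed due date, May 8, 2006.
May 8, 2006 is a Monday; no weekend or holiday adjustment applies.
Add 2 months to May 8, 2006: Jul 8, 2006.
Jul 8, 2006 falls on a Saturday. The rules make no weekend/holiday allowance, so it remains Jul 8, 2006.
The final due date is Jul 8, 2006.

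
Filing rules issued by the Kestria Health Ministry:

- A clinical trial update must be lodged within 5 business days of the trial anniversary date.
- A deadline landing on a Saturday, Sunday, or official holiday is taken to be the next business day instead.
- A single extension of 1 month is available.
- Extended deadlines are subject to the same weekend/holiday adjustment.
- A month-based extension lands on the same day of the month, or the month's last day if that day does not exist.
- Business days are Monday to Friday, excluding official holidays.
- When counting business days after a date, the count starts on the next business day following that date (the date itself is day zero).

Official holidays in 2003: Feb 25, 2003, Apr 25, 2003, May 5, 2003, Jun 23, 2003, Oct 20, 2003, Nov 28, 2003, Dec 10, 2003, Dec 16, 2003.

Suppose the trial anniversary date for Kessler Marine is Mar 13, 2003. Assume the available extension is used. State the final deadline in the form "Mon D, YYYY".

Apr 21, 2003

Counting 5 business days after Mar 13, 2003 (skipping weekends and listed holidays) reaches Mar 20, 2003.
Mar 20, 2003 falls on a Thursday, which is a business day, so no adjustment is needed.
Applying the 1 month extension: 1 month after Mar 20, 2003 is Apr 20, 2003.
Because Apr 20, 2003 is a Sunday, the deadline becomes Apr 21, 2003 (Monday).
The final due date is Apr 21, 2003.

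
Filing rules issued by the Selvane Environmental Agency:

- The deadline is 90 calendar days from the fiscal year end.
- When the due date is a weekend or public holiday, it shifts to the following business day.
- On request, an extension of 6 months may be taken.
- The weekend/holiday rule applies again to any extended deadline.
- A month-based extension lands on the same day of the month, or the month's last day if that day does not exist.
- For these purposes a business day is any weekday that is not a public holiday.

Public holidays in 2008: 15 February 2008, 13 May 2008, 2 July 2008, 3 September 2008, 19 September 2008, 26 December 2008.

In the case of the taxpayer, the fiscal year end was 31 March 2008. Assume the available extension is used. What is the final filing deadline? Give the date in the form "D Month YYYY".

Trigger date 31 March 2008 + 90 calendar days = 29 June 2008.
29 June 2008 is a Sunday; the next business day is 30 June 2008 (Monday).
Add 6 months to 30 June 2008: 30 December 2008.
30 December 2008 is a Tuesday and not a listed holiday, so it stands.
Deadline: 30 December 2008.

30 December 2008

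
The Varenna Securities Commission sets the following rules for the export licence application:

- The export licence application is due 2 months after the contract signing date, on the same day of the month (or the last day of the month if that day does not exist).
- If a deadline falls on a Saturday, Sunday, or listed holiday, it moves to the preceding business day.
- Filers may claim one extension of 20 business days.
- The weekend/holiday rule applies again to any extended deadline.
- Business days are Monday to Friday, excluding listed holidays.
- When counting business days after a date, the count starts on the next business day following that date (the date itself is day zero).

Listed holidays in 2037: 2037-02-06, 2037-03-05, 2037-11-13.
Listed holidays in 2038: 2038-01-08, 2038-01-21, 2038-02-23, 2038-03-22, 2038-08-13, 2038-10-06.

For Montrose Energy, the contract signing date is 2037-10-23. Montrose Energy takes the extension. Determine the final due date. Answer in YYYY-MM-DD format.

Moving 2 months forward from 2037-10-23 on the corresponding day gives 2037-12-23.
2037-12-23 (Wednesday) is already a business day.
Applying the 20-business-day extension: 20 business days after 2037-12-23 is 2038-01-22.
2038-01-22 (Friday) is already a business day.
So the filing is due 2038-01-22.

2038-01-22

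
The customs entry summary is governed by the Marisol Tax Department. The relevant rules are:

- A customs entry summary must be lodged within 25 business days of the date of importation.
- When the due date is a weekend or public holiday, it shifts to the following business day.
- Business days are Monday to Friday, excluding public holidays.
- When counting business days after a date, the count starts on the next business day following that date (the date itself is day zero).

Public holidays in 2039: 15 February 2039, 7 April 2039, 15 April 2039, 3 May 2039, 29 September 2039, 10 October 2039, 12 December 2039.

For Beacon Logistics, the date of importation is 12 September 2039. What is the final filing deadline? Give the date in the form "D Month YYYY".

Starting the day after 12 September 2039 and counting 25 business days lands on 19 October 2039.
Since 19 October 2039 is a Wednesday and not a holiday, the date is unchanged.
Deadline: 19 October 2039.

19 October 2039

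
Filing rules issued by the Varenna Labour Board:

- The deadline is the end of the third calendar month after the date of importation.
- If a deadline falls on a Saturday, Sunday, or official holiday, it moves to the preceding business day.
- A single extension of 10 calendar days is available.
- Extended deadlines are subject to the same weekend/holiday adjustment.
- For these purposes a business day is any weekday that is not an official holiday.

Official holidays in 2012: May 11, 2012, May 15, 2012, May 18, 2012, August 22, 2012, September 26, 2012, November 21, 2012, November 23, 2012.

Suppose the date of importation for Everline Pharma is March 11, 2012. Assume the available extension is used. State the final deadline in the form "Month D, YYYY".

July 9, 2012

3 months after March 11, 2012 falls in June 2012; the last day of that month is June 30, 2012.
June 30, 2012 falls on a Saturday. Rolling to the preceding business day gives June 29, 2012, a Friday.
The 10-calendar-day extension moves the deadline from June 29, 2012 to July 9, 2012.
Since July 9, 2012 is a Monday and not a holiday, the date is unchanged.
So the filing is due July 9, 2012.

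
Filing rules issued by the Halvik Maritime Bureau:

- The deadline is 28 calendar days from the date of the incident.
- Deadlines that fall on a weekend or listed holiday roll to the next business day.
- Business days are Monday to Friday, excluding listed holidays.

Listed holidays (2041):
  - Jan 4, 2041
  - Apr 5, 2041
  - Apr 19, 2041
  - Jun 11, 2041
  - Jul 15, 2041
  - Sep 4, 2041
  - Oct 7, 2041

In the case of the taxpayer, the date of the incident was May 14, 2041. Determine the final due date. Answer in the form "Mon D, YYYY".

Jun 12, 2041

Trigger date May 14, 2041 + 28 calendar days = Jun 11, 2041.
Jun 11, 2041 is a listed holiday; the next business day is Jun 12, 2041 (Wednesday).
So the filing is due Jun 12, 2041.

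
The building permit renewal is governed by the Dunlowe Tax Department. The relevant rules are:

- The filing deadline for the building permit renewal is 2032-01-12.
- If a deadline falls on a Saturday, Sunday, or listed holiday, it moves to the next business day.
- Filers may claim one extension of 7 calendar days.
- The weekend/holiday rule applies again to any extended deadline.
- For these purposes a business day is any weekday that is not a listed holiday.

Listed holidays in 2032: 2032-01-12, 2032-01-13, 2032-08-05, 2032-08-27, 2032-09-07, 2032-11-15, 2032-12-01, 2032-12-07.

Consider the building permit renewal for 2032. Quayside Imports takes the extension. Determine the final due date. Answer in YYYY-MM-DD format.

The statutory due date is 2032-01-12.
2032-01-12 is a listed holiday; the next business day is 2032-01-14 (Wednesday).
Applying the 7-calendar-day extension: 2032-01-14 + 7 days = 2032-01-21.
2032-01-21 (Wednesday) is already a business day.
Deadline: 2032-01-21.

2032-01-21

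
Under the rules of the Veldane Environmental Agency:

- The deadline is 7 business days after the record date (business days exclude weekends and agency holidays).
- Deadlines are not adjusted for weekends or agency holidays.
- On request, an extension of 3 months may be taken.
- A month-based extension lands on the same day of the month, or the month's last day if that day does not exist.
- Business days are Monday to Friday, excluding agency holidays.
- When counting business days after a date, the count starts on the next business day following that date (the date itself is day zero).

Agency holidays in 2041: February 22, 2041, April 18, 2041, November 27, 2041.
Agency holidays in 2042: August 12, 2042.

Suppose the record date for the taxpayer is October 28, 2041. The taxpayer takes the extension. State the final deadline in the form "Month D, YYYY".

Starting the day after October 28, 2041 and counting 7 business days lands on November 6, 2041.
No adjustment is made for weekends or holidays, so November 6, 2041 stands.
The 3 months extension carries November 6, 2041 to February 6, 2042.
February 6, 2042 is a Thursday; no weekend or holiday adjustment applies.
Final deadline: February 6, 2042.

February 6, 2042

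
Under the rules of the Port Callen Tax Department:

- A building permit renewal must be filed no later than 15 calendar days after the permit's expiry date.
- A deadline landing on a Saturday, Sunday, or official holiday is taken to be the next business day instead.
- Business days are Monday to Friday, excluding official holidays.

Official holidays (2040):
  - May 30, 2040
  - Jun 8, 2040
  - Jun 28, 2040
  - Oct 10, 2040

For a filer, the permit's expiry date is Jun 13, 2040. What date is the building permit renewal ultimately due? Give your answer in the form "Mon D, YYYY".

Jun 29, 2040

Trigger date Jun 13, 2040 + 15 calendar days = Jun 28, 2040.
Jun 28, 2040 falls on a listed holiday. Rolling to the next business day gives Jun 29, 2040, a Friday.
So the filing is due Jun 29, 2040.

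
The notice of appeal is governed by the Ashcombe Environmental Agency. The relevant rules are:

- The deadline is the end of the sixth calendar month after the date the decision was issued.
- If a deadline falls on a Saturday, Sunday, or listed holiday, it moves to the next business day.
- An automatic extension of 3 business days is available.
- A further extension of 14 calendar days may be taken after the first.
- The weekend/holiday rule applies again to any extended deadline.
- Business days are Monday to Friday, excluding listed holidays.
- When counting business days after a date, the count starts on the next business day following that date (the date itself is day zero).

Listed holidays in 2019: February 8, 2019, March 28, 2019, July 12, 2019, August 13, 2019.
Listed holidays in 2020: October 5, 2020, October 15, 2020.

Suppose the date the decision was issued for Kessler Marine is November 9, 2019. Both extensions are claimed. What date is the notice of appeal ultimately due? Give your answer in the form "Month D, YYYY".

June 18, 2020

6 months after November 9, 2019 is May 2020; that month ends on May 31, 2020.
May 31, 2020 is a Sunday, so it moves to the next business day, June 1, 2020 (Monday).
Counting 3 further business days from June 1, 2020 reaches June 4, 2020.
Since June 4, 2020 is a Thursday and not a holiday, the date is unchanged.
The 14-calendar-day extension moves the deadline from June 4, 2020 to June 18, 2020.
Since June 18, 2020 is a Thursday and not a holiday, the date is unchanged.
The final due date is June 18, 2020.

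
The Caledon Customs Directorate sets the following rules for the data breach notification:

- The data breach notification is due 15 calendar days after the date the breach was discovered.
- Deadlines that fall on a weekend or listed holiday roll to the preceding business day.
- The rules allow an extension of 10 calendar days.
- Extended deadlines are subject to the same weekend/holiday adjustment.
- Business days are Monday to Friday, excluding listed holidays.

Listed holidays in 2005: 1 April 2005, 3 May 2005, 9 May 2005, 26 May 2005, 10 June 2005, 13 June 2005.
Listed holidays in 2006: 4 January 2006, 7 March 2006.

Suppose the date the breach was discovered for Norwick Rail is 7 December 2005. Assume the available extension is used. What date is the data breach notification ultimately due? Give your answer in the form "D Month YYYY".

Adding 15 calendar days to 7 December 2005 gives 22 December 2005.
Since 22 December 2005 is a Thursday and not a holiday, the date is unchanged.
With the 10-day extension, 22 December 2005 becomes 1 January 2006.
1 January 2006 falls on a Sunday. Rolling to the preceding business day gives 30 December 2005, a Friday.
So the filing is due 30 December 2005.

30 December 2005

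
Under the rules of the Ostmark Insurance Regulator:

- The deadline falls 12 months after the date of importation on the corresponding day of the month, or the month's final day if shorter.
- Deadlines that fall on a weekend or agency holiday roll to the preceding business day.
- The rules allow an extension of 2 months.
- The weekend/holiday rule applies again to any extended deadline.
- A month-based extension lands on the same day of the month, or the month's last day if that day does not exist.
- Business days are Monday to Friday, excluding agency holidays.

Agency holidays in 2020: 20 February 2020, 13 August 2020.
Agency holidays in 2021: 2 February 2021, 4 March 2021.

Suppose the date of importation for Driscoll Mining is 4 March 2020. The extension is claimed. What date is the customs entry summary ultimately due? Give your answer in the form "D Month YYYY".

12 months from 4 March 2020 is 4 March 2021.
4 March 2021 is a listed holiday, so it moves to the preceding business day, 3 March 2021 (Wednesday).
The 2 months extension carries 3 March 2021 to 3 May 2021.
3 May 2021 is a Monday and not a listed holiday, so it stands.
So the filing is due 3 May 2021.

3 May 2021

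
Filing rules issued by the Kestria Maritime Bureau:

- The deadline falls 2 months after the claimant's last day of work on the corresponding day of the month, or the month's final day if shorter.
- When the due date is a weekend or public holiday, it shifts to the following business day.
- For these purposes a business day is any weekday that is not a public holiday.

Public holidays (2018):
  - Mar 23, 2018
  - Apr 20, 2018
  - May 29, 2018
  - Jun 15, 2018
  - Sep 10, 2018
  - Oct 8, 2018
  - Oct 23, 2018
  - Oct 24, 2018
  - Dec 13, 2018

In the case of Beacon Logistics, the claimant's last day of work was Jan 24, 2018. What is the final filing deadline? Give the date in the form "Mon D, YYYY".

2 months from Jan 24, 2018 is Mar 24, 2018.
Mar 24, 2018 is a Saturday; the next business day is Mar 26, 2018 (Monday).
So the filing is due Mar 26, 2018.

Mar 26, 2018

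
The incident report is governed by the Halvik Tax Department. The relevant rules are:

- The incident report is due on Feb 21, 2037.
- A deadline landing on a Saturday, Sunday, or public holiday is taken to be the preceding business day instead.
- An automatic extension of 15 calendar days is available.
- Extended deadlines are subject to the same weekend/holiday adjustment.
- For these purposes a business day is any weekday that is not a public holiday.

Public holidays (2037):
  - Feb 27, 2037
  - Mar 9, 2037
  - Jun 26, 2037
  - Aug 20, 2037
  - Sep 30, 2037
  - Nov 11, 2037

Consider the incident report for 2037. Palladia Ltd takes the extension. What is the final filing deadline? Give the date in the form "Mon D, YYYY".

The statutory due date is Feb 21, 2037.
Feb 21, 2037 is a Saturday, so it moves to the preceding business day, Feb 20, 2037 (Friday).
The 15-calendar-day extension moves the deadline from Feb 20, 2037 to Mar 7, 2037.
Because Mar 7, 2037 is a Saturday, the deadline becomes Mar 6, 2037 (Friday).
Deadline: Mar 6, 2037.

Mar 6, 2037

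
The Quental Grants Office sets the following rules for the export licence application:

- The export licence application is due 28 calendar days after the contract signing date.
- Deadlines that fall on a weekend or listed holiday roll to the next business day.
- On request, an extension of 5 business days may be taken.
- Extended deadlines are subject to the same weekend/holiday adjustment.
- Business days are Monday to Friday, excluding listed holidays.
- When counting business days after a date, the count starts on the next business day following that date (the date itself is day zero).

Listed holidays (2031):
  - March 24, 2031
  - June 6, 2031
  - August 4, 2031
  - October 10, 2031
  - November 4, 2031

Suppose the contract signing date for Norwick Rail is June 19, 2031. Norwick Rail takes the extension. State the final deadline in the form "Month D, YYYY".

July 24, 2031

From June 19, 2031, 28 calendar days later is July 17, 2031.
Since July 17, 2031 is a Thursday and not a holiday, the date is unchanged.
Applying the 5-business-day extension: 5 business days after July 17, 2031 is July 24, 2031.
Since July 24, 2031 is a Thursday and not a holiday, the date is unchanged.
The final due date is July 24, 2031.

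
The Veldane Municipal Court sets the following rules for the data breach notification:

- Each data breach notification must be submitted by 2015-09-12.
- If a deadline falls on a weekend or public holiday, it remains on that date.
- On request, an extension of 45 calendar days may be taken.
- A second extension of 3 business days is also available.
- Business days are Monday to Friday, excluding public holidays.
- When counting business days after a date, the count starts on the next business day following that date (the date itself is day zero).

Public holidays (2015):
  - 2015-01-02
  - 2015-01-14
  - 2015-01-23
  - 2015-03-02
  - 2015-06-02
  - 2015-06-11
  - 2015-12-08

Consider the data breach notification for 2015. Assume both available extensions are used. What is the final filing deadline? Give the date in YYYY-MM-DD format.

The stated deadline is 2015-09-12.
2015-09-12 is a Saturday; no weekend or holiday adjustment applies.
With the 45-day extension, 2015-09-12 becomes 2015-10-27.
No adjustment is made for weekends or holidays, so 2015-10-27 stands.
Counting 3 further business days from 2015-10-27 reaches 2015-10-30.
2015-10-30 falls on a Friday. The rules make no weekend/holiday allowance, so it remains 2015-10-30.
Final deadline: 2015-10-30.

2015-10-30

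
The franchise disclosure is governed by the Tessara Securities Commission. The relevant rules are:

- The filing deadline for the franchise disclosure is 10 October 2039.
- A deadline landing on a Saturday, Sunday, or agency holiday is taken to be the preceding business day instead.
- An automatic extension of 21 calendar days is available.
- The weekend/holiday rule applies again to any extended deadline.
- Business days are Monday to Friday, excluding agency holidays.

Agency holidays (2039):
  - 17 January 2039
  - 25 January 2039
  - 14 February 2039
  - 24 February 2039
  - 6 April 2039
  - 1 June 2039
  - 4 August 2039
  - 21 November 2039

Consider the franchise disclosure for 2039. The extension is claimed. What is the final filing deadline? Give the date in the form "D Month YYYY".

31 October 2039

Start from the fixed due date, 10 October 2039.
Since 10 October 2039 is a Monday and not a holiday, the date is unchanged.
Add the 21 calendar-day extension to 10 October 2039: 31 October 2039.
31 October 2039 (Monday) is already a business day.
Deadline: 31 October 2039.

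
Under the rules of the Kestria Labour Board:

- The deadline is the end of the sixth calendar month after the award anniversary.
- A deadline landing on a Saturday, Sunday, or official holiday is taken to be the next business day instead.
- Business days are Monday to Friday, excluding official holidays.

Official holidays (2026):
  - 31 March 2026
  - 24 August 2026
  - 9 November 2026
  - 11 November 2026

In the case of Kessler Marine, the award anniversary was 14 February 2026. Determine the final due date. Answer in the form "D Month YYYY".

6 months after 14 February 2026 is August 2026; that month ends on 31 August 2026.
31 August 2026 is a Monday and not a listed holiday, so it stands.
The final due date is 31 August 2026.

31 August 2026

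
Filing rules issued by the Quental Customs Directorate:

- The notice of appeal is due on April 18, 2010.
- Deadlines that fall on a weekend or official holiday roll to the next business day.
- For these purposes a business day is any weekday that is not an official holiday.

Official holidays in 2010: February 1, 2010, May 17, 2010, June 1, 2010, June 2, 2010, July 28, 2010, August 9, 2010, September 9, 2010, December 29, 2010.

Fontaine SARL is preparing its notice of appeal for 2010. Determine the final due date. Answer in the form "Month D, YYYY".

The statutory due date is April 18, 2010.
Because April 18, 2010 is a Sunday, the deadline becomes April 19, 2010 (Monday).
So the filing is due April 19, 2010.

April 19, 2010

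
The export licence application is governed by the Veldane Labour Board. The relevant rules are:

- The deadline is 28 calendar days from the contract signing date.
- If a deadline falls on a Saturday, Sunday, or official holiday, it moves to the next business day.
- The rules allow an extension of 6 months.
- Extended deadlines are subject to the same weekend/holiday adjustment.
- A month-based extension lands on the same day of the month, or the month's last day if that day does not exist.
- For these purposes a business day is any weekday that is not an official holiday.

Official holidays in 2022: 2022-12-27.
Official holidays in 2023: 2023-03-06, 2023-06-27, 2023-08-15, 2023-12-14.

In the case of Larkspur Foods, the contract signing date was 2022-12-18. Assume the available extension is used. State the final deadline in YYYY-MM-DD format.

Adding 28 calendar days to 2022-12-18 gives 2023-01-15.
2023-01-15 is a Sunday, so it moves to the next business day, 2023-01-16 (Monday).
The 6 months extension carries 2023-01-16 to 2023-07-16.
2023-07-16 is a Sunday, so it moves to the next business day, 2023-07-17 (Monday).
Final deadline: 2023-07-17.

2023-07-17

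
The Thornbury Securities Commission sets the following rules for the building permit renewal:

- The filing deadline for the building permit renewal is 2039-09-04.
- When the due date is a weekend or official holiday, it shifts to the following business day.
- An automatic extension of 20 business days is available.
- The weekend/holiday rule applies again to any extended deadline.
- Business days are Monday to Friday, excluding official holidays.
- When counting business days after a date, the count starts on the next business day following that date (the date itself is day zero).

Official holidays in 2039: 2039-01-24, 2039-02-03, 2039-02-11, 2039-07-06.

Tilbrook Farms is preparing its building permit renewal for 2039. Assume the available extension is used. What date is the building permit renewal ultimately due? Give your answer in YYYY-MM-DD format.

Start from the fixed due date, 2039-09-04.
2039-09-04 falls on a Sunday. Rolling to the next business day gives 2039-09-05, a Monday.
Applying the 20-business-day extension: 20 business days after 2039-09-05 is 2039-10-03.
2039-10-03 (Monday) is already a business day.
The final due date is 2039-10-03.

2039-10-03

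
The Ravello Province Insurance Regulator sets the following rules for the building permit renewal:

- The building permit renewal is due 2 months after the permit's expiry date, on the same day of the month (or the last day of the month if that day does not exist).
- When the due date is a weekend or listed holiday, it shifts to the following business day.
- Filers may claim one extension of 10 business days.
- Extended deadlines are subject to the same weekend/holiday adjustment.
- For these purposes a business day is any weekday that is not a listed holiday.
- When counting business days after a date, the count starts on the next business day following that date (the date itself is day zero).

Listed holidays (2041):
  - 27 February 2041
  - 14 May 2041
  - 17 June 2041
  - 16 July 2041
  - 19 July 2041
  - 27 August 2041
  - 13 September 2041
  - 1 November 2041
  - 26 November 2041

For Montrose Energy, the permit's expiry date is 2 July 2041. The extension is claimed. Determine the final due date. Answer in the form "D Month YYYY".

17 September 2041

Moving 2 months forward from 2 July 2041 on the corresponding day gives 2 September 2041.
2 September 2041 is a Monday and not a listed holiday, so it stands.
Counting 10 further business days from 2 September 2041 reaches 17 September 2041.
17 September 2041 (Tuesday) is already a business day.
So the filing is due 17 September 2041.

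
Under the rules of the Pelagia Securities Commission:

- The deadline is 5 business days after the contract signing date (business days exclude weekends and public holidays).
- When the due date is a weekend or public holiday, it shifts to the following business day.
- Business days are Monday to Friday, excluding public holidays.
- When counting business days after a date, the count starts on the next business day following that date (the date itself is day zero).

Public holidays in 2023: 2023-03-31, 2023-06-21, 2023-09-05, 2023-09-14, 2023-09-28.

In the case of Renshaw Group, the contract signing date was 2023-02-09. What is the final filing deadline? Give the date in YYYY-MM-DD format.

Counting 5 business days after 2023-02-09 (skipping weekends and listed holidays) reaches 2023-02-16.
2023-02-16 falls on a Thursday, which is a business day, so no adjustment is needed.
Deadline: 2023-02-16.

2023-02-16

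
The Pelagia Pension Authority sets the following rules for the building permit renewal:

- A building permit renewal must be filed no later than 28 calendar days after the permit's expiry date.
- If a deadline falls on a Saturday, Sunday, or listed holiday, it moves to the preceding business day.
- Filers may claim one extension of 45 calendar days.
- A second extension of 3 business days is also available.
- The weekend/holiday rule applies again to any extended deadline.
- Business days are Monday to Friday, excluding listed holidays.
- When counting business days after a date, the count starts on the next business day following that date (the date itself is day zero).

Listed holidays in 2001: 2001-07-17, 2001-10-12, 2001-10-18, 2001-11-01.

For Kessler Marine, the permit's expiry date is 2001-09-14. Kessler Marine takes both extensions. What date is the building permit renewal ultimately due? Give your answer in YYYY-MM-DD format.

2001-11-28

Adding 28 calendar days to 2001-09-14 gives 2001-10-12.
2001-10-12 is a listed holiday, so it moves to the preceding business day, 2001-10-11 (Thursday).
With the 45-day extension, 2001-10-11 becomes 2001-11-25.
2001-11-25 falls on a Sunday. Rolling to the preceding business day gives 2001-11-23, a Friday.
The 3-business-day extension runs from 2001-11-23 to 2001-11-28.
2001-11-28 (Wednesday) is already a business day.
The final due date is 2001-11-28.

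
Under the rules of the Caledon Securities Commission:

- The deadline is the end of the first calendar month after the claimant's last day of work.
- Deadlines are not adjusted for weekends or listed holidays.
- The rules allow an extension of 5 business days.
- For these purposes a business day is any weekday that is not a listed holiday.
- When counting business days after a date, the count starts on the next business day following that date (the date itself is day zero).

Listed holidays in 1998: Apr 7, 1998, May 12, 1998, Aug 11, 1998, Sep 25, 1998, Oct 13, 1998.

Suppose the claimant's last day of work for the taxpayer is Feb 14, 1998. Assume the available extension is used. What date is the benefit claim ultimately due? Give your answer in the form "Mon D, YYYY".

Apr 8, 1998

The first month after Feb 14, 1998 is March 1998, whose last day is Mar 31, 1998.
Mar 31, 1998 is a Tuesday; no weekend or holiday adjustment applies.
Counting 5 further business days from Mar 31, 1998 reaches Apr 8, 1998.
Apr 8, 1998 is a Wednesday; no weekend or holiday adjustment applies.
So the filing is due Apr 8, 1998.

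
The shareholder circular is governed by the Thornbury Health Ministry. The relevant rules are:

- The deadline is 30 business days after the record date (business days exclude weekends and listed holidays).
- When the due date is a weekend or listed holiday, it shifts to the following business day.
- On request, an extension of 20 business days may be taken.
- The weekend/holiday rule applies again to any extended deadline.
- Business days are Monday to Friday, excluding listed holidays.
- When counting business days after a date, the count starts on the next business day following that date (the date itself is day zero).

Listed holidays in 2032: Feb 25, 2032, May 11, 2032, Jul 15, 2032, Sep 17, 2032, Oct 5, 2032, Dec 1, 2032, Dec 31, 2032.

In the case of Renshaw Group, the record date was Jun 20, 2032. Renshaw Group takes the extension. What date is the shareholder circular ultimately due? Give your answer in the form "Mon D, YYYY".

Aug 30, 2032

30 business days after Jun 20, 2032, excluding weekends and holidays, is Aug 2, 2032.
Aug 2, 2032 falls on a Monday, which is a business day, so no adjustment is needed.
Applying the 20-business-day extension: 20 business days after Aug 2, 2032 is Aug 30, 2032.
Aug 30, 2032 (Monday) is already a business day.
So the filing is due Aug 30, 2032.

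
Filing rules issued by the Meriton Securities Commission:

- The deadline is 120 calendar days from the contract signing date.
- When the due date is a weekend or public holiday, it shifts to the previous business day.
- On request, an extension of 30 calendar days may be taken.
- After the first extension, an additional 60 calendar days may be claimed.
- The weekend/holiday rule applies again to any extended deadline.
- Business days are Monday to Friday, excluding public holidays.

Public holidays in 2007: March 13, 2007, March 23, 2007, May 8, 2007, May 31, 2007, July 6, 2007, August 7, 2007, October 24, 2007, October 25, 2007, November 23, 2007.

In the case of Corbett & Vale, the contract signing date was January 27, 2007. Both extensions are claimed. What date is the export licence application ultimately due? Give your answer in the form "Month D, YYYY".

From January 27, 2007, 120 calendar days later is May 27, 2007.
May 27, 2007 is a Sunday; the preceding business day is May 25, 2007 (Friday).
Applying the 30-calendar-day extension: May 25, 2007 + 30 days = June 24, 2007.
Because June 24, 2007 is a Sunday, the deadline becomes June 22, 2007 (Friday).
With the 60-day extension, June 22, 2007 becomes August 21, 2007.
August 21, 2007 (Tuesday) is already a business day.
Deadline: August 21, 2007.

August 21, 2007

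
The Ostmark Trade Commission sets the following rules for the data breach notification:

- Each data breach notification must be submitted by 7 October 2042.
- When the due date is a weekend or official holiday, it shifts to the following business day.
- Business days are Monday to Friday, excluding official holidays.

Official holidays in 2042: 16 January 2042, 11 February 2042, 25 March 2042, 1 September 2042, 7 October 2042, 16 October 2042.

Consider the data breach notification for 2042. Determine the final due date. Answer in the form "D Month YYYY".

Start from the fixed due date, 7 October 2042.
7 October 2042 is a listed holiday, so it moves to the next business day, 8 October 2042 (Wednesday).
The final due date is 8 October 2042.

8 October 2042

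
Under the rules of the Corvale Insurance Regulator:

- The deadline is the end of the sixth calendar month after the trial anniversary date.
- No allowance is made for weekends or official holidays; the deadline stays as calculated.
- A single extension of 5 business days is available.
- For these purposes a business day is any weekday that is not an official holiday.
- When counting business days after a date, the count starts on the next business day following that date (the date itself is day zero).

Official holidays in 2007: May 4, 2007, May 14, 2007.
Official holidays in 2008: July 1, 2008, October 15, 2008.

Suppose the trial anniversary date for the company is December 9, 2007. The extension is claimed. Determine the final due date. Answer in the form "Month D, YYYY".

July 8, 2008

The sixth month after December 9, 2007 is June 2008, whose last day is June 30, 2008.
June 30, 2008 falls on a Monday. The rules make no weekend/holiday allowance, so it remains June 30, 2008.
The 5-business-day extension runs from June 30, 2008 to July 8, 2008.
July 8, 2008 falls on a Tuesday. The rules make no weekend/holiday allowance, so it remains July 8, 2008.
The final due date is July 8, 2008.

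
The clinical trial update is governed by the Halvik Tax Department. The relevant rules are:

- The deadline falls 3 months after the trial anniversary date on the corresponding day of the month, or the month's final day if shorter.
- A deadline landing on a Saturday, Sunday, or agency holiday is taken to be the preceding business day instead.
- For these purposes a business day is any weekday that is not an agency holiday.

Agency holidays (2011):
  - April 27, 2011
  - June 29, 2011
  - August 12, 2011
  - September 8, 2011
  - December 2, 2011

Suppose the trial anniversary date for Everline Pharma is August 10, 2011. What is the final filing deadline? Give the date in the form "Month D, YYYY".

Moving 3 months forward from August 10, 2011 on the corresponding day gives November 10, 2011.
November 10, 2011 falls on a Thursday, which is a business day, so no adjustment is needed.
So the filing is due November 10, 2011.

November 10, 2011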